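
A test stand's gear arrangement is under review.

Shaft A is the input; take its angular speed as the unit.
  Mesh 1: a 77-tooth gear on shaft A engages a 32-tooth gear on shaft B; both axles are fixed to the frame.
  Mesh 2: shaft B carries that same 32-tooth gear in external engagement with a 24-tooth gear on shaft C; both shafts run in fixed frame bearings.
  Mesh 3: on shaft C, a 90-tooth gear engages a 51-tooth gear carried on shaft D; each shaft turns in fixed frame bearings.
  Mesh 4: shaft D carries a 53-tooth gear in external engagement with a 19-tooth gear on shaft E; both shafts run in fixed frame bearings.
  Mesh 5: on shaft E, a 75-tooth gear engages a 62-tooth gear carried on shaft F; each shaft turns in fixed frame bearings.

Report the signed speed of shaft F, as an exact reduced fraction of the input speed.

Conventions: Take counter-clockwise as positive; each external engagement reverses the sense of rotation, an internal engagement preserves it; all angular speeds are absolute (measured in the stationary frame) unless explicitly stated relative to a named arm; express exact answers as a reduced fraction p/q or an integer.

5-mesh fixed-axis compound train (all bearings frame-fixed)
mesh 1 [77T→32T]: |ω|/ω_in = 1×77/32 = 77/32, sense flips to −
mesh 2 [32T→24T]: |ω|/ω_in = (77/32)×32/24 = 77/24, sense flips to +
mesh 3 [90T→51T]: |ω|/ω_in = (77/24)×90/51 = 385/68, sense flips to −
mesh 4 [53T→19T]: |ω|/ω_in = (385/68)×53/19 = 20405/1292, sense flips to +
mesh 5 [75T→62T]: |ω|/ω_in = (20405/1292)×75/62 = 1530375/80104, sense flips to −
signed output speed (× input speed) = -1530375/80104

-1530375/80104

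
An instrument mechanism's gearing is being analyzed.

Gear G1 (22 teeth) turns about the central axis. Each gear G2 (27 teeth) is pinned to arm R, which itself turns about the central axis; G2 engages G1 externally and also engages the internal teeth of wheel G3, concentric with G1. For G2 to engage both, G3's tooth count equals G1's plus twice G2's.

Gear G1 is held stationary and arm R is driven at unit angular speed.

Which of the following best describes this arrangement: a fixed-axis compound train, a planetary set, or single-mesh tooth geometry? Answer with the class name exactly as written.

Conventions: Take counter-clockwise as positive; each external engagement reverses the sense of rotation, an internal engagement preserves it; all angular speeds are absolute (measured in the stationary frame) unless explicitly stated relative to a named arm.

topology: planetary set — G1 22T / G2 27T / G3 76T, arm = carrier (Willis)
classification: planetary set

planetary set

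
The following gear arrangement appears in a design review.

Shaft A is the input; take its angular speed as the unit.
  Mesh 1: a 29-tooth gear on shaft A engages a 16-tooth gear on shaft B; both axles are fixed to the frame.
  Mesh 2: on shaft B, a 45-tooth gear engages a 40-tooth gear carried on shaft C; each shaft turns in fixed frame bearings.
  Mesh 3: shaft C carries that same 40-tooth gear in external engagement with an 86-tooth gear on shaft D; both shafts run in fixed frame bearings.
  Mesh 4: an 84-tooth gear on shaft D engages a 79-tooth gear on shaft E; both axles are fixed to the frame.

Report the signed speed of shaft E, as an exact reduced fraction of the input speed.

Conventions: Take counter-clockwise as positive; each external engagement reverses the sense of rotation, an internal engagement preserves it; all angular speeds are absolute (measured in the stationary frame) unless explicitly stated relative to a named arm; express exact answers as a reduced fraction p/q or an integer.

4-mesh fixed-axis compound train (all bearings frame-fixed)
mesh 1 [29T→16T]: |ω|/ω_in = 1×29/16 = 29/16, sense flips to −
mesh 2 [45T→40T]: |ω|/ω_in = (29/16)×45/40 = 261/128, sense flips to +
mesh 3 [40T→86T]: |ω|/ω_in = (261/128)×40/86 = 1305/1376, sense flips to −
mesh 4 [84T→79T]: |ω|/ω_in = (1305/1376)×84/79 = 27405/27176, sense flips to +
signed output speed (× input speed) = 27405/27176

27405/27176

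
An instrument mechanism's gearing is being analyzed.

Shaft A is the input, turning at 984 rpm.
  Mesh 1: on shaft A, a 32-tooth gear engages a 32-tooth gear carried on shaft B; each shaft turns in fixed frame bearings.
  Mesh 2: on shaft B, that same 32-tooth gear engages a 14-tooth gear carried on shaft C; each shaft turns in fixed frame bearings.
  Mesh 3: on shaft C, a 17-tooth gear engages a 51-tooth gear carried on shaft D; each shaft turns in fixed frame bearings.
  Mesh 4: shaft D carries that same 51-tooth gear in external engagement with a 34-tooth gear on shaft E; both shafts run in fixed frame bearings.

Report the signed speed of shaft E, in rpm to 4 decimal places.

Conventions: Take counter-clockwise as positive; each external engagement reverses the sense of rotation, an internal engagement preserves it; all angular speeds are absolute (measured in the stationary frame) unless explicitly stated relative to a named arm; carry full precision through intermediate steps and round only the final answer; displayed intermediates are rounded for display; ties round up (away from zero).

recognized (5 fixed axles, 4 meshes): fixed-axis compound train
mesh 1 [32T→32T]: ω = 984.0000×32/32 = 984.0000 rpm, sense flips to −
mesh 2 [32T→14T]: ω = 984.0000×32/14 = 2249.1429 rpm, sense flips to +
mesh 3 [17T→51T]: ω = 2249.1429×17/51 = 749.7143 rpm, sense flips to −
mesh 4 [51T→34T]: ω = 749.7143×51/34 = 1124.5714 rpm, sense flips to +
signed output speed = +1124.5714 rpm

+1124.5714 rpm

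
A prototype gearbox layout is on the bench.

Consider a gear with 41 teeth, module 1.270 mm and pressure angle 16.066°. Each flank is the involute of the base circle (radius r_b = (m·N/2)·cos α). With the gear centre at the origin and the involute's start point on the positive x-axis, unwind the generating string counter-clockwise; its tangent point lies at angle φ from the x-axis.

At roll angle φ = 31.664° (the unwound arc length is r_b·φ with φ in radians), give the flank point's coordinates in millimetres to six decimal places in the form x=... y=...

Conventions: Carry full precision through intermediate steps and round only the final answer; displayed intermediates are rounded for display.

single-mesh involute tooth geometry (41T wheel at module 1.270)
pitch radius r_p = m·N/2 = 1.270·41/2 = 26.035000
base radius r_b = r_p·cos α = 26.035000·cos 16.066° = 25.018165
roll angle φ = 31.664° = 0.55264105 rad
x = r_b·(cos φ + φ·sin φ) = 28.551802
y = r_b·(sin φ − φ·cos φ) = 1.365027

x=28.551802 y=1.365027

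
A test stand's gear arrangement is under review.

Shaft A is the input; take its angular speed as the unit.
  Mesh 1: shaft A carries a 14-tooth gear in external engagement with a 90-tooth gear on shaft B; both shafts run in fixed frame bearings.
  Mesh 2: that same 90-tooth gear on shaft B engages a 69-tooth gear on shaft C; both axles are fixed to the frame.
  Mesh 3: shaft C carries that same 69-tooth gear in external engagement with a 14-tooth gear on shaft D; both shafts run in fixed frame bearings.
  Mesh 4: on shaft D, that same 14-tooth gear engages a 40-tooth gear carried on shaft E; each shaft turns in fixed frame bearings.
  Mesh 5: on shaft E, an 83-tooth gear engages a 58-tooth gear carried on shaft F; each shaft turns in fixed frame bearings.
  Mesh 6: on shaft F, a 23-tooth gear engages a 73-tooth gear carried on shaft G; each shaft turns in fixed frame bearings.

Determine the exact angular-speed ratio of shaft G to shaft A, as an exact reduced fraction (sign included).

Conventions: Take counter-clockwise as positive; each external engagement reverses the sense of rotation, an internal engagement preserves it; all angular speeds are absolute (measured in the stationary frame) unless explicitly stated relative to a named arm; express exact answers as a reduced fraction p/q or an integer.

13363/84680

class = fixed-axis compound train [6 meshes; 6 ratios multiply, 6 sense flips]
mesh 1 [14T→90T]: running ratio 7/45, sense −
mesh 2 [90T→69T]: running ratio 14/69, sense +
mesh 3 [69T→14T]: running ratio 1, sense −
mesh 4 [14T→40T]: running ratio 7/20, sense +
mesh 5 [83T→58T]: running ratio 581/1160, sense −
mesh 6 [23T→73T]: running ratio 13363/84680, sense +
ω_out/ω_in = 13363/84680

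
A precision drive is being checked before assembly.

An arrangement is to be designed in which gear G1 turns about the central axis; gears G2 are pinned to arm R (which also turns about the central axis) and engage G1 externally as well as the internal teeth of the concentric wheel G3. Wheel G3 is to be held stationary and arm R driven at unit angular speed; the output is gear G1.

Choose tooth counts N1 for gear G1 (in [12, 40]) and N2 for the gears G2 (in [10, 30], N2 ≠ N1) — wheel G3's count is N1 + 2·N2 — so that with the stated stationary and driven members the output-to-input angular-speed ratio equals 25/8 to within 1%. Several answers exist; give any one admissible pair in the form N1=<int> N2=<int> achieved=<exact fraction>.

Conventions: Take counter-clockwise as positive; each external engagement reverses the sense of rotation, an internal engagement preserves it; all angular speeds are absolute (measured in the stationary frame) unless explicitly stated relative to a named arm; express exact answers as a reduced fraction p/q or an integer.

planetary set to be sized for 25/8 (Willis relation)
Willis with ω_ring = 0: ω_sun/ω_arm = (N1+N3)/N1; set equal to 25/8  ⇒  N3/N1 = 25/8 − 1 = 17/8
N3 = N1 + 2·N2  ⇒  N2/N1 = (N3/N1 − 1)/2 = (17/8 − 1)/2 = 9/16
smallest multiple with N1 ≥ 12 and N2 ≥ 10: k = 2  ⇒  N1 = 2·16 = 32, N2 = 2·9 = 18 (N1 ≤ 40, N2 ≤ 30, N2 ≠ N1 ✓), N3 = 32 + 2·18 = 68
check: (N1+N3)/N1 with N1 = 32, N3 = 68 gives 25/8; |achieved − target| = 0 ≤ 1/32 ✓

N1=32 N2=18 achieved=25/8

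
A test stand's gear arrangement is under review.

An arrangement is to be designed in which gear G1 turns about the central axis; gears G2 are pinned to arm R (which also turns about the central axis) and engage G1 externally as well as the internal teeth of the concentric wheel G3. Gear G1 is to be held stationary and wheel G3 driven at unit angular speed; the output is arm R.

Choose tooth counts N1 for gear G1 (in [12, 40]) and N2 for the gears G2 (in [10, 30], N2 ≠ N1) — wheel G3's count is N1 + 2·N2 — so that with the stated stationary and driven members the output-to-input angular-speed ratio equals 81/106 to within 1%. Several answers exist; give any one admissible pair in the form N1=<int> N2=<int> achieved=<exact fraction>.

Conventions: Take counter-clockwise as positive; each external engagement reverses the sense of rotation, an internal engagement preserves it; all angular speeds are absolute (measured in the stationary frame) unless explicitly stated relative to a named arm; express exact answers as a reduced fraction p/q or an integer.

planetary set to be sized for 81/106 (Willis relation)
Willis with ω_sun = 0: ω_arm/ω_ring = N3/(N1+N3); set equal to 81/106  ⇒  N3/N1 = (81/106)/(1 − 81/106) = 81/25
N3 = N1 + 2·N2  ⇒  N2/N1 = (N3/N1 − 1)/2 = (81/25 − 1)/2 = 28/25
smallest multiple with N1 ≥ 12 and N2 ≥ 10: k = 1  ⇒  N1 = 1·25 = 25, N2 = 1·28 = 28 (N1 ≤ 40, N2 ≤ 30, N2 ≠ N1 ✓), N3 = 25 + 2·28 = 81
check: N3/(N1+N3) with N1 = 25, N3 = 81 gives 81/106; |achieved − target| = 0 ≤ 81/10600 ✓

N1=25 N2=28 achieved=81/106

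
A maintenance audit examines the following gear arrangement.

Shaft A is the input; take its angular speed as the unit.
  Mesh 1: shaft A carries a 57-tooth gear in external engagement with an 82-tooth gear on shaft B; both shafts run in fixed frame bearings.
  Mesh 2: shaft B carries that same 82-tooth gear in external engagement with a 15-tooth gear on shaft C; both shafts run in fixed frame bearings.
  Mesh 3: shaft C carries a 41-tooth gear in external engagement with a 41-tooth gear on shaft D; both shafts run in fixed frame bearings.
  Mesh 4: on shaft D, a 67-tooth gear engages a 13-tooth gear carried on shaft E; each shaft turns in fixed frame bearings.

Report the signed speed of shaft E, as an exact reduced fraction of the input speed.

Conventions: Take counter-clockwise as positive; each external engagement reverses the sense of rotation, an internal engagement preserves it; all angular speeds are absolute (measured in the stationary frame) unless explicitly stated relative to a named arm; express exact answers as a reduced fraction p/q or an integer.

1273/65

4-mesh fixed-axis compound train (all bearings frame-fixed)
mesh 1 [57T→82T]: |ω|/ω_in = 1×57/82 = 57/82, sense flips to −
mesh 2 [82T→15T]: |ω|/ω_in = (57/82)×82/15 = 19/5, sense flips to +
mesh 3 [41T→41T]: |ω|/ω_in = (19/5)×41/41 = 19/5, sense flips to −
mesh 4 [67T→13T]: |ω|/ω_in = (19/5)×67/13 = 1273/65, sense flips to +
signed output speed (× input speed) = 1273/65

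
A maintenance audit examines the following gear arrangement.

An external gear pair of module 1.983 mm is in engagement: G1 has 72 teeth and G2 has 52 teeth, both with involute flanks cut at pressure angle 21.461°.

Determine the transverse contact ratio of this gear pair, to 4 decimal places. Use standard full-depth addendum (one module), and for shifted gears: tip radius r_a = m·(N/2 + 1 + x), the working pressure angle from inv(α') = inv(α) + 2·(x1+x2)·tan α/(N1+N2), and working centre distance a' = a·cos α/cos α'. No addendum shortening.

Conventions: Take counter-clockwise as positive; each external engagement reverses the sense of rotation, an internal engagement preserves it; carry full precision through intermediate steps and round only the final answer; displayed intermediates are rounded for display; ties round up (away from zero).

1.7083

topology: single-mesh involute geometry — m = 1.983, 72T/52T pair
base radii: r_b1 = 66.438443, r_b2 = 47.983320
tip radii: r_a1 = 73.371000, r_a2 = 53.541000
no profile shift: α' = α, a' = a
action lengths: √(r_a1²−r_b1²) = 31.132570, √(r_a2²−r_b2²) = 23.753730
base pitch p_b = π·m·cos α = 5.797848
CR = (31.132570 + 23.753730 − 122.946000·sin 21.46100°)/5.797848 = 1.708274
contact ratio ≈ 1.7083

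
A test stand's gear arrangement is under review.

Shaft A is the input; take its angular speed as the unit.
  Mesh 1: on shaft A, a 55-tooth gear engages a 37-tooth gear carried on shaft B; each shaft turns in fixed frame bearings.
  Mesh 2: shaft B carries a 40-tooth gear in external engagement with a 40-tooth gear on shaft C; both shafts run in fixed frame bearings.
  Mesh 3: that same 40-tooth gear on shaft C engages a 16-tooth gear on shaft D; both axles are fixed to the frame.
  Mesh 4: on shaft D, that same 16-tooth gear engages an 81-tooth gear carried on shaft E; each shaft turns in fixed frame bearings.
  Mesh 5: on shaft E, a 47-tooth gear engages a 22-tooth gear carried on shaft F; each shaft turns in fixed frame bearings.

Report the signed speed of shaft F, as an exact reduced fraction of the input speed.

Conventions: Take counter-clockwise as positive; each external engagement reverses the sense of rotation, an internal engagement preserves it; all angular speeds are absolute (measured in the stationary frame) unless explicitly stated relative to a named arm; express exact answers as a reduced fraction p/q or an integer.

-4700/2997

5-mesh fixed-axis compound train (all bearings frame-fixed)
mesh 1 [55T→37T]: |ω|/ω_in = 1×55/37 = 55/37, sense flips to −
mesh 2 [40T→40T]: |ω|/ω_in = (55/37)×40/40 = 55/37, sense flips to +
mesh 3 [40T→16T]: |ω|/ω_in = (55/37)×40/16 = 275/74, sense flips to −
mesh 4 [16T→81T]: |ω|/ω_in = (275/74)×16/81 = 2200/2997, sense flips to +
mesh 5 [47T→22T]: |ω|/ω_in = (2200/2997)×47/22 = 4700/2997, sense flips to −
signed output speed (× input speed) = -4700/2997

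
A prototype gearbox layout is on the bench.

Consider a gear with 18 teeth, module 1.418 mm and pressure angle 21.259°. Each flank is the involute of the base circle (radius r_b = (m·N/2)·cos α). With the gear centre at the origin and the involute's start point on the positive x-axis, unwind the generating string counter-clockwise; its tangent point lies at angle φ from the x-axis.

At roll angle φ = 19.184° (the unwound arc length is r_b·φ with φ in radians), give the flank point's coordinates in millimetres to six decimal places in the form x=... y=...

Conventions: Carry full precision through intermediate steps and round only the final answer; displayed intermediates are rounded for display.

x=12.541665 y=0.147151

recognized (one wheel, involute flank): single-mesh tooth geometry, m = 1.418, N = 18
pitch radius r_p = m·N/2 = 1.418·18/2 = 12.762000
base radius r_b = r_p·cos α = 12.762000·cos 21.259° = 11.893558
roll angle φ = 19.184° = 0.33482396 rad
x = r_b·(cos φ + φ·sin φ) = 12.541665
y = r_b·(sin φ − φ·cos φ) = 0.147151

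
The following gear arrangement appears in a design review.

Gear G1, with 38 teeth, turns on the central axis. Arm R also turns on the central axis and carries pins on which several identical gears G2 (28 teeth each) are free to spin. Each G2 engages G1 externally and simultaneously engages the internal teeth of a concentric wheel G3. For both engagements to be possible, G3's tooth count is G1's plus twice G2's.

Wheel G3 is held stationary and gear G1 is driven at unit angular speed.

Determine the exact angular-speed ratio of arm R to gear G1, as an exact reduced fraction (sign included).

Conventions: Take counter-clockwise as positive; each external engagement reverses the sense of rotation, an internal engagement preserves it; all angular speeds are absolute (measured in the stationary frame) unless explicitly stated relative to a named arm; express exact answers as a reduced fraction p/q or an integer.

topology: planetary set — G1 38T / G2 28T / G3 94T, arm = carrier (Willis)
ring teeth: 38 + 2·28 = 94
38(ω_sun−ω_arm) = −94(ω_ring−ω_arm),  ω_ring = 0, ω_sun = 1
38(1−ω_arm) = −94(0−ω_arm)  ⇒  132·ω_arm = 38  ⇒  ω_arm = 19/66
ω_out/ω_in = 19/66

19/66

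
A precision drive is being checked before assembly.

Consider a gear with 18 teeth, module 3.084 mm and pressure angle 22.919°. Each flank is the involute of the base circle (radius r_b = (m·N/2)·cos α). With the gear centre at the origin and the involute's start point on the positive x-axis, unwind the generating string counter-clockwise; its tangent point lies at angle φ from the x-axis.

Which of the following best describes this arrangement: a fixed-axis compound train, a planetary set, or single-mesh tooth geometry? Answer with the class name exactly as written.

single-mesh tooth geometry

recognized (one wheel, involute flank): single-mesh tooth geometry, m = 3.084, N = 18
classification: single-mesh tooth geometry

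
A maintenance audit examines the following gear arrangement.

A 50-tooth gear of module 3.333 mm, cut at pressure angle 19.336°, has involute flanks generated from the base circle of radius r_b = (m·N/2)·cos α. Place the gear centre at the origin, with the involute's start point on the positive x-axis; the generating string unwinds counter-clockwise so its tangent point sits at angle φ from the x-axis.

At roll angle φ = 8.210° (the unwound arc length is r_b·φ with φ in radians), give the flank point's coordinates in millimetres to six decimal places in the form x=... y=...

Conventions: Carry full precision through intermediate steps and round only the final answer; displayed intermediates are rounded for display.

x=79.427938 y=0.076950

topology: single-mesh involute geometry — m = 3.333, N = 50
pitch radius r_p = m·N/2 = 3.333·50/2 = 83.325000
base radius r_b = r_p·cos α = 83.325000·cos 19.336° = 78.624895
roll angle φ = 8.210° = 0.14329153 rad
x = r_b·(cos φ + φ·sin φ) = 79.427938
y = r_b·(sin φ − φ·cos φ) = 0.076950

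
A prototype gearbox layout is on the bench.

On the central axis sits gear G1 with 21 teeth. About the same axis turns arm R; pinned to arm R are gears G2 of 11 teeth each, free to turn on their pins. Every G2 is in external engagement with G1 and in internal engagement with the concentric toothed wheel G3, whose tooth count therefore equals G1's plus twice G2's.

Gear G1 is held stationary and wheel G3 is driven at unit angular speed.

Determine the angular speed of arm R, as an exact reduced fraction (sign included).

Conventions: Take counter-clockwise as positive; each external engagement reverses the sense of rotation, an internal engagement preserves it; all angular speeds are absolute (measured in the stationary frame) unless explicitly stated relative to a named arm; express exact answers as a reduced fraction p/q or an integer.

recognized (axles ride arm R): planetary set, 21/11/43 teeth
ring teeth: 21 + 2·11 = 43
21(ω_sun−ω_arm) = −43(ω_ring−ω_arm),  ω_sun = 0, ω_ring = 1
21(0−ω_arm) = −43(1−ω_arm)  ⇒  64·ω_arm = 43  ⇒  ω_arm = 43/64
exact speed ratio = 43/64

43/64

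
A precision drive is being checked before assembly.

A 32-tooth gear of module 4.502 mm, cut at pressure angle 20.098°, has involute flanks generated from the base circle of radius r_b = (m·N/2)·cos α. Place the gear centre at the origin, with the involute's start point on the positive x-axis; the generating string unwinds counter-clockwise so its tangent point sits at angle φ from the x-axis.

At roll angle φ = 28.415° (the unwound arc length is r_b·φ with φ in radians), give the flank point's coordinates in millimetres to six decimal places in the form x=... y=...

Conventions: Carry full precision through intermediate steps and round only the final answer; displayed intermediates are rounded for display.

x=75.459934 y=2.683334

single-mesh involute tooth geometry (32T wheel at module 4.502)
pitch radius r_p = m·N/2 = 4.502·32/2 = 72.032000
base radius r_b = r_p·cos α = 72.032000·cos 20.098° = 67.645701
roll angle φ = 28.415° = 0.49593531 rad
x = r_b·(cos φ + φ·sin φ) = 75.459934
y = r_b·(sin φ − φ·cos φ) = 2.683334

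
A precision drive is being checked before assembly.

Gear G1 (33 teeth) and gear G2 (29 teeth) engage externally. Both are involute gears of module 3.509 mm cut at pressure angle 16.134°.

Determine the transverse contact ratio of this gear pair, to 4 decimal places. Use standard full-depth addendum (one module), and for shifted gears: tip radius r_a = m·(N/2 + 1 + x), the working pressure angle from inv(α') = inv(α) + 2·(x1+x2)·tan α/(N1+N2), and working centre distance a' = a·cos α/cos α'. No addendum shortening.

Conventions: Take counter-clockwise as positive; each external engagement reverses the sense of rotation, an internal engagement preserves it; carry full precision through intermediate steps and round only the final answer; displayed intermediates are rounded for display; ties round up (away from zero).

class = single-mesh tooth geometry [involute pair 33T × 29T, m = 3.509]
base radii: r_b1 = 55.618134, r_b2 = 48.876542
tip radii: r_a1 = 61.407500, r_a2 = 54.389500
no profile shift: α' = α, a' = a
action lengths: √(r_a1²−r_b1²) = 26.028911, √(r_a2²−r_b2²) = 23.860036
base pitch p_b = π·m·cos α = 10.589668
CR = (26.028911 + 23.860036 − 108.779000·sin 16.13400°)/10.589668 = 1.856614
contact ratio ≈ 1.8566

1.8566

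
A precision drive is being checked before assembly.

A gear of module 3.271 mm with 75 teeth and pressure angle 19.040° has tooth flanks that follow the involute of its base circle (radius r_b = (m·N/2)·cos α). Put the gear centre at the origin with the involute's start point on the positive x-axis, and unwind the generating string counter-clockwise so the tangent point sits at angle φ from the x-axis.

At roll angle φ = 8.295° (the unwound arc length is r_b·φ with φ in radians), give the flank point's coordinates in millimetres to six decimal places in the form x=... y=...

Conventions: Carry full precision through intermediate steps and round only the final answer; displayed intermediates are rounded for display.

topology: single-mesh involute geometry — m = 3.271, N = 75
pitch radius r_p = m·N/2 = 3.271·75/2 = 122.662500
base radius r_b = r_p·cos α = 122.662500·cos 19.040° = 115.951764
roll angle φ = 8.295° = 0.14477506 rad
x = r_b·(cos φ + φ·sin φ) = 117.160568
y = r_b·(sin φ − φ·cos φ) = 0.117038

x=117.160568 y=0.117038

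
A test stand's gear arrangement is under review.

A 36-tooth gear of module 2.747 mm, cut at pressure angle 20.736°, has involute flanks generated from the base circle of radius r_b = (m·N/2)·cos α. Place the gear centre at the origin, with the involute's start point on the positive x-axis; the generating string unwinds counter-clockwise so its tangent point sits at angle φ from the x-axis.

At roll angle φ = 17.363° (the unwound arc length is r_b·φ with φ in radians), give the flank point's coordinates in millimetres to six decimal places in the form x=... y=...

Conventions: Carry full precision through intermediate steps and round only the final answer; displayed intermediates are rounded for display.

x=48.317816 y=0.425047

topology: single-mesh involute geometry — m = 2.747, N = 36
pitch radius r_p = m·N/2 = 2.747·36/2 = 49.446000
base radius r_b = r_p·cos α = 49.446000·cos 20.736° = 46.242975
roll angle φ = 17.363° = 0.30304152 rad
x = r_b·(cos φ + φ·sin φ) = 48.317816
y = r_b·(sin φ − φ·cos φ) = 0.425047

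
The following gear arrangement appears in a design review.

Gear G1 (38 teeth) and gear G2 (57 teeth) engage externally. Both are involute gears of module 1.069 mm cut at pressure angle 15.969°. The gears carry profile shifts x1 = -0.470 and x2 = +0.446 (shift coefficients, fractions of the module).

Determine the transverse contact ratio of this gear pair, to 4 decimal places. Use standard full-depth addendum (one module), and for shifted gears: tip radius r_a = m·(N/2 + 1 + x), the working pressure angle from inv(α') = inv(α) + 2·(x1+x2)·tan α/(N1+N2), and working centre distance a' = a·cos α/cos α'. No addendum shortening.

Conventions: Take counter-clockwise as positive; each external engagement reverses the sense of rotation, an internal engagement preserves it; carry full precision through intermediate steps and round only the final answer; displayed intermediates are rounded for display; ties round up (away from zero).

class = single-mesh tooth geometry [involute pair 38T × 57T, m = 1.069]
base radii: r_b1 = 19.527213, r_b2 = 29.290819
tip radii: r_a1 = 20.877570, r_a2 = 32.012274
inv(α') = inv(15.969°) + 2·(-0.470+0.446)·tan α/(38+57) = 0.00730372  ⇒  α' = 15.86715°
a' = a·cos α / cos α' = 50.7775·cos 15.969°/cos 15.86715° = 50.751764
action lengths: √(r_a1²−r_b1²) = 7.386535, √(r_a2²−r_b2²) = 12.916409
base pitch p_b = π·m·cos α = 3.228766
CR = (7.386535 + 12.916409 − 50.751764·sin 15.86715°)/3.228766 = 1.990549
contact ratio ≈ 1.9905

1.9905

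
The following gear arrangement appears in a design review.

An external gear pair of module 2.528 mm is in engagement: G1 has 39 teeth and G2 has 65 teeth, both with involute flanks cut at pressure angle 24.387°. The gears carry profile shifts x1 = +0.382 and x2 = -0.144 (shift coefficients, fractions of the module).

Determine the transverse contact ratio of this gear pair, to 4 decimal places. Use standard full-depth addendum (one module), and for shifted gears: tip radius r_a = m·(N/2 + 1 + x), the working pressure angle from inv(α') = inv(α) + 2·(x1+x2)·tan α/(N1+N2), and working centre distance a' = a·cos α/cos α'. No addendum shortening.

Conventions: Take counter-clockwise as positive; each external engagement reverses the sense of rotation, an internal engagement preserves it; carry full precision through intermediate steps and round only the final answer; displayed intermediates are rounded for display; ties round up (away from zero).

topology: single-mesh involute geometry — m = 2.528, 39T/65T pair
base radii: r_b1 = 44.897681, r_b2 = 74.829469
tip radii: r_a1 = 52.789696, r_a2 = 84.323968
inv(α') = inv(24.387°) + 2·(+0.382-0.144)·tan α/(39+65) = 0.02978805  ⇒  α' = 24.95054°
a' = a·cos α / cos α' = 131.4560·cos 24.387°/cos 24.95054° = 132.051185
action lengths: √(r_a1²−r_b1²) = 27.765991, √(r_a2²−r_b2²) = 38.872641
base pitch p_b = π·m·cos α = 7.233345
CR = (27.765991 + 38.872641 − 132.051185·sin 24.95054°)/7.233345 = 1.511711
contact ratio ≈ 1.5117

1.5117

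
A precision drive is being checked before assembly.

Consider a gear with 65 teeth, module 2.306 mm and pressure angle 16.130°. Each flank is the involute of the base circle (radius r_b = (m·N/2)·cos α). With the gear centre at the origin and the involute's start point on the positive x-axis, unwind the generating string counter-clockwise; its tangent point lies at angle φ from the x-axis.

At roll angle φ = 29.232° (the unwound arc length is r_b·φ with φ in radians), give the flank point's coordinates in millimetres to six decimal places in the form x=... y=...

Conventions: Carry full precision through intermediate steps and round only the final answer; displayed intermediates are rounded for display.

x=80.763768 y=3.104845

recognized (one wheel, involute flank): single-mesh tooth geometry, m = 2.306, N = 65
pitch radius r_p = m·N/2 = 2.306·65/2 = 74.945000
base radius r_b = r_p·cos α = 74.945000·cos 16.130° = 71.994702
roll angle φ = 29.232° = 0.51019465 rad
x = r_b·(cos φ + φ·sin φ) = 80.763768
y = r_b·(sin φ − φ·cos φ) = 3.104845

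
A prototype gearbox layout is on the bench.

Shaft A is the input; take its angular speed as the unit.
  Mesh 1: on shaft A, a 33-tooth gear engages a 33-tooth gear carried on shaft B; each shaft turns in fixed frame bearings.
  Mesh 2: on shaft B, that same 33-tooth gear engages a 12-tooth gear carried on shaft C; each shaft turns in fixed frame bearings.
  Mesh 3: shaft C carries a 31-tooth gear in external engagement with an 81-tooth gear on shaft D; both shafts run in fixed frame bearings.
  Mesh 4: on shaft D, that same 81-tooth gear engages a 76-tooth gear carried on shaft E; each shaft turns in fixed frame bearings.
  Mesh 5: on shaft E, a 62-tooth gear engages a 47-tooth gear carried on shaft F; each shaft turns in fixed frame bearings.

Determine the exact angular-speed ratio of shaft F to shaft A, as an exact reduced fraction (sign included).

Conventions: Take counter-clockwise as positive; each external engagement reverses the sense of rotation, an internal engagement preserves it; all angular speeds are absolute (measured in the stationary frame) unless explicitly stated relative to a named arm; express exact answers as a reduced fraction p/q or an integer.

class = fixed-axis compound train [5 meshes; 5 ratios multiply, 5 sense flips]
mesh 1 [33T→33T]: running ratio 1, sense −
mesh 2 [33T→12T]: running ratio 11/4, sense +
mesh 3 [31T→81T]: running ratio 341/324, sense −
mesh 4 [81T→76T]: running ratio 341/304, sense +
mesh 5 [62T→47T]: running ratio 10571/7144, sense −
ω_out/ω_in = -10571/7144

-10571/7144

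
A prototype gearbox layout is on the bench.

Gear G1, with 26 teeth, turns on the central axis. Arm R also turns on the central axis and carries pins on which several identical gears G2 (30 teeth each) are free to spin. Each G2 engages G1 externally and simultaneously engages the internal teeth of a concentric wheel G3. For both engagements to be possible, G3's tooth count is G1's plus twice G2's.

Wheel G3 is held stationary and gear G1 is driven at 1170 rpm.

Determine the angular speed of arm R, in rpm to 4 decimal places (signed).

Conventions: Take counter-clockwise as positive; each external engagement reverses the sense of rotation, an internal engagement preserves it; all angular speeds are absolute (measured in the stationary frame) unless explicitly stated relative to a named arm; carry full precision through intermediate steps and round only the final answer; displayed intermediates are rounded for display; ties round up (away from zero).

+271.6071 rpm

class = planetary set [G3 = 26+2·30 = 86; Willis about the carrier]
normalise by the input: solve with ω_sun = 1, then scale by 1170 rpm
ring teeth: 26 + 2·30 = 86
26(ω_sun−ω_arm) = −86(ω_ring−ω_arm),  ω_ring = 0, ω_sun = 1
26(1−ω_arm) = −86(0−ω_arm)  ⇒  112·ω_arm = 26  ⇒  ω_arm = 13/56
scale: ω_arm = 13/56 × 1170 rpm = +271.6071 rpm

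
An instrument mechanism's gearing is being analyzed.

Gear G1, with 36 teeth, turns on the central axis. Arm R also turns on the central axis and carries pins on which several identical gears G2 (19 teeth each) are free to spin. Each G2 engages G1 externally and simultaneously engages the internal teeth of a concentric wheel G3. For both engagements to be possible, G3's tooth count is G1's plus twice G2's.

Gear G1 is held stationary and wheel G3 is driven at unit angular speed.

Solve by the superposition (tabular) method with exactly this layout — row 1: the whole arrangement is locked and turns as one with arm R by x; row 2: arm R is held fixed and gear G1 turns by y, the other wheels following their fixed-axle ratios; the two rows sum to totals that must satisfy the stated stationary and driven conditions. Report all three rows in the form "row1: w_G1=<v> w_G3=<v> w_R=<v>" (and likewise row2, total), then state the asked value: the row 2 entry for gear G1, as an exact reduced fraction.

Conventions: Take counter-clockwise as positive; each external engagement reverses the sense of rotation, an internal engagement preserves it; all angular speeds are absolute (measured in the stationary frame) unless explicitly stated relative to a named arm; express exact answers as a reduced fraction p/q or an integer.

row1: w_G1=37/55 w_G3=37/55 w_R=37/55
row2: w_G1=-37/55 w_G3=18/55 w_R=0
total: w_G1=0 w_G3=1 w_R=37/55
asked value: -37/55

topology: planetary set — G1 36T / G2 19T / G3 74T, arm = carrier (Willis)
row 1 — lock + rotate with arm: ω_sun = ω_ring = ω_arm = x
row 2: sun turns y, ring = −(36/74)·y, arm 0
boundary: total ω_sun = x + y = 0 and total ω_ring = x − (36/74)·y = 1  ⇒  y = -37/55, x = 37/55
row 2 ring = −(36/74)·(-37/55) = 18/55
totals (row 1 + row 2): sun 37/55 + (-37/55) = 0, ring 37/55 + 18/55 = 1, arm 37/55 + 0 = 37/55
asked cell (row2, sun) = -37/55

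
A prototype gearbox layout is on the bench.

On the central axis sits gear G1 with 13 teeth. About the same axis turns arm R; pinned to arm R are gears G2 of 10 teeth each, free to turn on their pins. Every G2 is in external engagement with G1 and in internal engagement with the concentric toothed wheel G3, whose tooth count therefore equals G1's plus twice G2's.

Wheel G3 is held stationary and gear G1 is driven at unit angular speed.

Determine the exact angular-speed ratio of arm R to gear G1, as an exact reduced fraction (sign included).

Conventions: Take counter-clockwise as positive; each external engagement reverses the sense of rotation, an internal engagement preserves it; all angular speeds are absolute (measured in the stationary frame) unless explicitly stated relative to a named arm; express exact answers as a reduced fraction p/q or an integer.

13/46

planetary set (13T centre, 10T on arm, 33T internal) — Willis relation
ring teeth: 13 + 2·10 = 33
13(ω_sun−ω_arm) = −33(ω_ring−ω_arm),  ω_ring = 0, ω_sun = 1
13(1−ω_arm) = −33(0−ω_arm)  ⇒  46·ω_arm = 13  ⇒  ω_arm = 13/46
ω_out/ω_in = 13/46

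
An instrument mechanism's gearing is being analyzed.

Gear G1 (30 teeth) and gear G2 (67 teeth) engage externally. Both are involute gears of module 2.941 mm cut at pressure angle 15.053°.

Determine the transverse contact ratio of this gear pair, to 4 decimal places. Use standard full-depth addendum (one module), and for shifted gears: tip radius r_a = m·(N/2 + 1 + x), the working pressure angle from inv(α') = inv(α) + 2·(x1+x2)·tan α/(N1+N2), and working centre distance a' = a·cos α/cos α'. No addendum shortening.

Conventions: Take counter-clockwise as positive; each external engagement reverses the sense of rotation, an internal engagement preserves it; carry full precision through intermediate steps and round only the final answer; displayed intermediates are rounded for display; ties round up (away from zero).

recognized (one external pair, fixed centres): single-mesh tooth geometry, m = 2.941, N1 = 30, N2 = 67
base radii: r_b1 = 42.601238, r_b2 = 95.142765
tip radii: r_a1 = 47.056000, r_a2 = 101.464500
no profile shift: α' = α, a' = a
action lengths: √(r_a1²−r_b1²) = 19.985036, √(r_a2²−r_b2²) = 35.254774
base pitch p_b = π·m·cos α = 8.922382
CR = (19.985036 + 35.254774 − 142.638500·sin 15.05300°)/8.922382 = 2.039233
contact ratio ≈ 2.0392

2.0392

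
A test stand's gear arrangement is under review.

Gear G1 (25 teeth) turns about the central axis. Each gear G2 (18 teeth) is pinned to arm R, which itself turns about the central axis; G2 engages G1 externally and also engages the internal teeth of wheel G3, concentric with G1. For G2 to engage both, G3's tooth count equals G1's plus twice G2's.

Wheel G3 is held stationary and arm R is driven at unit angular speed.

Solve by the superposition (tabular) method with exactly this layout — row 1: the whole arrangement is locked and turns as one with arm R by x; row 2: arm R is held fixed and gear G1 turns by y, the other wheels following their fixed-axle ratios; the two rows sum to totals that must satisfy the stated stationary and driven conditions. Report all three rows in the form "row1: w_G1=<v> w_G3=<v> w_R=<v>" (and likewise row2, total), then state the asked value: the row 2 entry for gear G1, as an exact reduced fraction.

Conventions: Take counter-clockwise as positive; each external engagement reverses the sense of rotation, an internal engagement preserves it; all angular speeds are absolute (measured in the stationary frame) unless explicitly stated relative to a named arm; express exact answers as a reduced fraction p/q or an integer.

class = planetary set [G3 = 25+2·18 = 61; Willis about the carrier]
superposition row 1 [locked train]: every member turns x
row 2 (arm held, sun turns y): ω_ring = −(25/61)·y, ω_arm = 0
boundary: total ω_ring = x − (25/61)·y = 0 and total ω_arm = x = 1  ⇒  y = 61/25, x = 1
row 2 ring = −(25/61)·61/25 = -1
totals (row 1 + row 2): sun 1 + 61/25 = 86/25, ring 1 + (-1) = 0, arm 1 + 0 = 1
asked cell (row2, sun) = 61/25

row1: w_G1=1 w_G3=1 w_R=1
row2: w_G1=61/25 w_G3=-1 w_R=0
total: w_G1=86/25 w_G3=0 w_R=1
asked value: 61/25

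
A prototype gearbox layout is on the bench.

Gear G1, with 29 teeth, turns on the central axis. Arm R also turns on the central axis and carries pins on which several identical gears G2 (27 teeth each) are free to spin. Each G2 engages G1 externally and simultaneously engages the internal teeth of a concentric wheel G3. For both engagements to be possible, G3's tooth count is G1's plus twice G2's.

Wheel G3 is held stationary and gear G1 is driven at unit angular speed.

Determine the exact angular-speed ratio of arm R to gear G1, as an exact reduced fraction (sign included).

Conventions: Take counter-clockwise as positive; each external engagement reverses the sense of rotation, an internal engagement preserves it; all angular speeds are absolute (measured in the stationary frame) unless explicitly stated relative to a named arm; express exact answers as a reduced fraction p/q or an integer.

planetary set (29T centre, 27T on arm, 83T internal) — Willis relation
ring teeth: 29 + 2·27 = 83
29(ω_sun−ω_arm) = −83(ω_ring−ω_arm),  ω_ring = 0, ω_sun = 1
29(1−ω_arm) = −83(0−ω_arm)  ⇒  112·ω_arm = 29  ⇒  ω_arm = 29/112
ω_out/ω_in = 29/112

29/112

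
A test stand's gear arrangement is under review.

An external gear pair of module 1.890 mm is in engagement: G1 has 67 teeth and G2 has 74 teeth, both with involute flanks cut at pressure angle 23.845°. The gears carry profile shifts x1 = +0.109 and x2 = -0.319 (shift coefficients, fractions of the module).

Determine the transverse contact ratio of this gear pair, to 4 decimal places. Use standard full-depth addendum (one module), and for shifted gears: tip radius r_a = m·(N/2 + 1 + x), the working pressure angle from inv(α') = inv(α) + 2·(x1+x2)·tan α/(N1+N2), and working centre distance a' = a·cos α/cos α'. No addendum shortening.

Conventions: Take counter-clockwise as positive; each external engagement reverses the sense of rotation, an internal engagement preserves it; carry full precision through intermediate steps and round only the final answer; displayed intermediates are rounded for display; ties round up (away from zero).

topology: single-mesh involute geometry — m = 1.890, 67T/74T pair
base radii: r_b1 = 57.910586, r_b2 = 63.960946
tip radii: r_a1 = 65.411010, r_a2 = 71.217090
inv(α') = inv(23.845°) + 2·(+0.109-0.319)·tan α/(67+74) = 0.02450073  ⇒  α' = 23.45162°
a' = a·cos α / cos α' = 133.2450·cos 23.845°/cos 23.45162° = 132.845001
action lengths: √(r_a1²−r_b1²) = 30.413225, √(r_a2²−r_b2²) = 31.318865
base pitch p_b = π·m·cos α = 5.430790
CR = (30.413225 + 31.318865 − 132.845001·sin 23.45162°)/5.430790 = 1.632020
contact ratio ≈ 1.6320

1.6320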